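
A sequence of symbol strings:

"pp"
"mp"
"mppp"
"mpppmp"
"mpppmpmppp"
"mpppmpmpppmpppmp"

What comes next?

From term 3 onward, concatenate the last term with the second-to-last: mp·pp = mppp, mppp·mp = mpppmp, …
So term 7 is mpppmpmpppmpppmp·mpppmpmppp.

mpppmpmpppmpppmpmpppmpmppp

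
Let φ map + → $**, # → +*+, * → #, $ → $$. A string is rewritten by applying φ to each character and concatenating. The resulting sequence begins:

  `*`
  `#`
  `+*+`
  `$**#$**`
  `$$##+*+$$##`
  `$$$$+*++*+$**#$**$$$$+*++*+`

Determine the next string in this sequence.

Rewriting the 27 symbols of $$$$+*++*+$**#$**$$$$+*++*+ one by one yields $$ $$ $$ $$ $** # $** $** # $** $$ # # +*+ $$ # # $$ $$ $$ $$ $** # $** $** # $**; concatenated:

$$$$$$$$$**#$**$**#$**$$##+*+$$##$$$$$$$$$**#$**$**#$**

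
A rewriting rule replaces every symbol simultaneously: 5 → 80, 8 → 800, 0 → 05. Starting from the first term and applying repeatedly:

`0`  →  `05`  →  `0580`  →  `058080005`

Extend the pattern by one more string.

05808000580005050580

Apply φ to 058080005 symbol by symbol: 0→05, 5→80, 8→800, 0→05, 8→800, 0→05, 0→05, 0→05, 5→80; joined: 05 80 800 05 800 05 05 05 80.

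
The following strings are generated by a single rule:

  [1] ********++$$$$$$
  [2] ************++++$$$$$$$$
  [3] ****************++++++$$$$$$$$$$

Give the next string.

********************++++++++$$$$$$$$$$$$

Reading off run lengths: * runs 8, 12, 16; + runs 2, 4, 6; $ runs 6, 8, 10 — each is linear in n, where the shown terms are n = 2, 3, 4.
Setting n = 5 gives 20, 8, 12 characters in each block.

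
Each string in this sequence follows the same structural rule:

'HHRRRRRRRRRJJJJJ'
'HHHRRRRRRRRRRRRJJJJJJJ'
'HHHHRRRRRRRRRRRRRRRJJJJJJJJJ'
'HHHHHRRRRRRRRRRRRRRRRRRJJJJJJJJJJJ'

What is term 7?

HHHHHHHHRRRRRRRRRRRRRRRRRRRRRRRRRRRJJJJJJJJJJJJJJJJJ

The n-th term is n H's then 3n+3 R's then 2n+1 J's, where the shown terms are n = 2, 3, 4, 5.
Setting n = 8 gives 8, 27, 17 characters in each block.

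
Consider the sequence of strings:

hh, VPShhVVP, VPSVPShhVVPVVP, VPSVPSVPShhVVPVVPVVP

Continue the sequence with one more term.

Each term wraps the previous one in VPS on the left and VVP on the right.
One more step from VPSVPSVPShhVVPVVPVVP gives the answer.

VPSVPSVPSVPShhVVPVVPVVPVVP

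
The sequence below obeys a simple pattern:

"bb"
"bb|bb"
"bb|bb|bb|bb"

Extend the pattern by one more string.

bb|bb|bb|bb|bb|bb|bb|bb

Every step duplicates the string with '|' between the halves.
So the next term is two copies of bb|bb|bb|bb with '|' between the halves.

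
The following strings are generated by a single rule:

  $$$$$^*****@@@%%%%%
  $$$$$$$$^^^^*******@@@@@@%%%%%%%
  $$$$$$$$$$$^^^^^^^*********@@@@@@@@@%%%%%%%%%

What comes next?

$$$$$$$$$$$$$$^^^^^^^^^^***********@@@@@@@@@@@@%%%%%%%%%%%

Reading off run lengths: $ runs 5, 8, 11; ^ runs 1, 4, 7; * runs 5, 7, 9; @ runs 3, 6, 9; % runs 5, 7, 9 — each is linear in n (n = 1, 2, …).
At n = 4 the blocks have lengths 14, 10, 11, 12, 11.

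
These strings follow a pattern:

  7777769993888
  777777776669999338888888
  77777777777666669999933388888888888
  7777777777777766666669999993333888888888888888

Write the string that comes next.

777777777777777776666666669999999333338888888888888888888

Each string has the form 7^{3n+2} 6^{2n-1} 9^{n+2} 3^{n} 8^{4n-1} (n = 1, 2, …).
For the next term, n = 5, so the run lengths are 17, 9, 7, 5, 19.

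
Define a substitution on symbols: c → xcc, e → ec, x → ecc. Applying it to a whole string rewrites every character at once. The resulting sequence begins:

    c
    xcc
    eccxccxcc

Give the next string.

ecxccxcceccxccxcceccxccxcc

Apply φ to eccxccxcc symbol by symbol: e→ec, c→xcc, c→xcc, x→ecc, c→xcc, c→xcc, x→ecc, c→xcc, c→xcc; joined: ec xcc xcc ecc xcc xcc ecc xcc xcc.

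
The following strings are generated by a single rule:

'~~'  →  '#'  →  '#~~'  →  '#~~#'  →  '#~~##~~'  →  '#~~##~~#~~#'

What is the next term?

#~~##~~#~~##~~##~~

This is a Fibonacci-style word recurrence s(k) = s(k−1)·s(k−2): e.g. #·~~ = #~~.
Continuing: #~~##~~#~~# · #~~##~~ gives term 7.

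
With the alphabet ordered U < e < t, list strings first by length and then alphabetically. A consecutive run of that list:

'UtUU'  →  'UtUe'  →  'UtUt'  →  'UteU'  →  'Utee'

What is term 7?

Advancing 2 positions from Utee through Utee → Utet reaches term 7.

UttU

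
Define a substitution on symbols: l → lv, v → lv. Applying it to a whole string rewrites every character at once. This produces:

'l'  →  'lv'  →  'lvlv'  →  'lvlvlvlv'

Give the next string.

lvlvlvlvlvlvlvlv

Apply φ to lvlvlvlv symbol by symbol: l→lv, v→lv, l→lv, v→lv, l→lv, v→lv, l→lv, v→lv; joined: lv lv lv lv lv lv lv lv.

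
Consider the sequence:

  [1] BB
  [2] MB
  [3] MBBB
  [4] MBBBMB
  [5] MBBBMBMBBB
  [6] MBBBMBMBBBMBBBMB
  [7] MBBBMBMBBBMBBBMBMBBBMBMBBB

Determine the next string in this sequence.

From term 3 onward, concatenate the last term with the second-to-last: MB·BB = MBBB, MBBB·MB = MBBBMB, …
The next term joins MBBBMBMBBBMBBBMBMBBBMBMBBB and MBBBMBMBBBMBBBMB.

MBBBMBMBBBMBBBMBMBBBMBMBBBMBBBMBMBBBMBBBMB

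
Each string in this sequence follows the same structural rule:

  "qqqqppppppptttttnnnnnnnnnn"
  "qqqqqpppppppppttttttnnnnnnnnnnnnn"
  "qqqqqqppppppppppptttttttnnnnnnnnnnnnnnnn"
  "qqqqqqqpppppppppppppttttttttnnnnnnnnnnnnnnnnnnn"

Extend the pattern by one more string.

qqqqqqqqppppppppppppppptttttttttnnnnnnnnnnnnnnnnnnnnnn

Reading off run lengths: q runs 4, 5, 6, 7; p runs 7, 9, 11, 13; t runs 5, 6, 7, 8; n runs 10, 13, 16, 19 — each is linear in n, where the shown terms are n = 3, 4, 5, 6.
At n = 7 the blocks have lengths 8, 15, 9, 22.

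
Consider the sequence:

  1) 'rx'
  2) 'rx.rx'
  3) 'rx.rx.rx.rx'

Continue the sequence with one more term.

Each string is two copies of the previous one joined by '.'.
So the next term is two copies of rx.rx.rx.rx with '.' between the halves.

rx.rx.rx.rx.rx.rx.rx.rx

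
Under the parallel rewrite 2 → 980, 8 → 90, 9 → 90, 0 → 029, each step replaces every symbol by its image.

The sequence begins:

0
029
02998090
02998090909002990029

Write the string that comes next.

Rewriting the 20 symbols of 02998090909002990029 one by one yields 029 980 90 90 90 029 90 029 90 029 90 029 029 980 90 90 029 029 980 90; concatenated:

029980909090029900299002990029029980909002902998090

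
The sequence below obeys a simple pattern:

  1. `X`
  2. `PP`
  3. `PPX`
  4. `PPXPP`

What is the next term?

This is a Fibonacci-style word recurrence s(k) = s(k−1)·s(k−2): e.g. PP·X = PPX.
Continuing: PPXPP · PPX gives term 5.

PPXPPPPX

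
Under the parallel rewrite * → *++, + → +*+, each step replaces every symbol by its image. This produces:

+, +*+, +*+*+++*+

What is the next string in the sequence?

Expanding +*+*+++*+: +→+*+, *→*++, +→+*+, *→*++, +→+*+, +→+*+, +→+*+, *→*++, +→+*+. Concatenated: +*+ *++ +*+ *++ +*+ +*+ +*+ *++ +*+.

+*+*+++*+*+++*++*++*+*+++*+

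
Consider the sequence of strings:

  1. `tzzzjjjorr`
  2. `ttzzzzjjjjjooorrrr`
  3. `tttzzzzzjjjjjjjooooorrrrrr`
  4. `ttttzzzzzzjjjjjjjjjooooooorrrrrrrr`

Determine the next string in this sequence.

tttttzzzzzzzjjjjjjjjjjjooooooooorrrrrrrrrr

Reading off run lengths: t runs 1, 2, 3, 4; z runs 3, 4, 5, 6; j runs 3, 5, 7, 9; o runs 1, 3, 5, 7; r runs 2, 4, 6, 8 — each is linear in n (n = 1, 2, …).
For the next term, n = 5, so the run lengths are 5, 7, 11, 9, 10.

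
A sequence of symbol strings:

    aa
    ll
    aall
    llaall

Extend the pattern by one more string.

aallllaall

This is a Fibonacci-style word recurrence s(k) = s(k−2)·s(k−1): e.g. aa·ll = aall.
So term 5 is aall·llaall.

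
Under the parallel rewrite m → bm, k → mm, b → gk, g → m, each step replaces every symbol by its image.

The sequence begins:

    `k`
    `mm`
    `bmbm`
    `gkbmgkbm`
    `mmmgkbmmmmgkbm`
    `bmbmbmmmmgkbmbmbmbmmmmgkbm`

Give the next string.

gkbmgkbmgkbmbmbmbmmmmgkbmgkbmgkbmgkbmbmbmbmmmmgkbm

Applying the rule to each of the 26 symbols of bmbmbmmmmgkbmbmbmbmmmmgkbm gives the pieces gk bm gk bm gk bm bm bm bm m mm gk bm gk bm gk bm gk bm bm bm bm m mm gk bm, which concatenate to the answer.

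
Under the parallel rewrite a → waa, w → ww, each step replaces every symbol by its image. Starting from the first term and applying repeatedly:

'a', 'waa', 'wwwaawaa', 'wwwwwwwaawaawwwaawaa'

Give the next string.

Rewriting the 20 symbols of wwwwwwwaawaawwwaawaa one by one yields ww ww ww ww ww ww ww waa waa ww waa waa ww ww ww waa waa ww waa waa; concatenated:

wwwwwwwwwwwwwwwaawaawwwaawaawwwwwwwaawaawwwaawaa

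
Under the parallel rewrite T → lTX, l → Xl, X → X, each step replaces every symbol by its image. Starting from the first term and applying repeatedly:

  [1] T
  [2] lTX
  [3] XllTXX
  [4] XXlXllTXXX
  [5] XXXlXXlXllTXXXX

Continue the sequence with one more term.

φ(XXXlXXlXllTXXXX) expands symbol-by-symbol to X X X Xl X X Xl X Xl Xl lTX X X X X; joining the 15 pieces gives the next term.

XXXXlXXXlXXlXllTXXXXX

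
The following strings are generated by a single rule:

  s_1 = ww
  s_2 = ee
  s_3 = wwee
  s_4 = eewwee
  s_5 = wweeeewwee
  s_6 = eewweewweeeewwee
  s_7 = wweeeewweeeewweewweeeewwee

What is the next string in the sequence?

eewweewweeeewweewweeeewweeeewweewweeeewwee

This is a Fibonacci-style word recurrence s(k) = s(k−2)·s(k−1): e.g. ww·ee = wwee.
Continuing: eewweewweeeewwee · wweeeewweeeewweewweeeewwee gives term 8.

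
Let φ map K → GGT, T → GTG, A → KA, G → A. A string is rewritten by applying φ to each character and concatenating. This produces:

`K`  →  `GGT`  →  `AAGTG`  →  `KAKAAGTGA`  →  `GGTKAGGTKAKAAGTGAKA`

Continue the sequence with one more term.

AAGTGGGTKAAAGTGGGTKAGGTKAKAAGTGAKAGGTKA

Replace each of the 19 characters of GGTKAGGTKAKAAGTGAKA in place — A A GTG GGT KA A A GTG GGT KA GGT KA KA A GTG A KA GGT KA — and concatenate.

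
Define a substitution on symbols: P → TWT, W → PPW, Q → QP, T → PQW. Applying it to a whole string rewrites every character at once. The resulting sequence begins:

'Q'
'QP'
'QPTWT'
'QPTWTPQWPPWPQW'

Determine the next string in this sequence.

Rewriting the 14 symbols of QPTWTPQWPPWPQW one by one yields QP TWT PQW PPW PQW TWT QP PPW TWT TWT PPW TWT QP PPW; concatenated:

QPTWTPQWPPWPQWTWTQPPPWTWTTWTPPWTWTQPPPW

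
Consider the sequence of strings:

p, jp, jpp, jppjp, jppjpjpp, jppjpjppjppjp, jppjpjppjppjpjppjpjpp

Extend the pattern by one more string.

Each term (from the third on) is the previous term followed by the one before it: term 3 = jp·p = jpp.
So term 8 is jppjpjppjppjpjppjpjpp·jppjpjppjppjp.

jppjpjppjppjpjppjpjppjppjpjppjppjp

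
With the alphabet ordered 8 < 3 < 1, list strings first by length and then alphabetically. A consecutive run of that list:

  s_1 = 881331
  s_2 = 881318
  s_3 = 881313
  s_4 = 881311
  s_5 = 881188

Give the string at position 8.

Stepping forward 3 times from 881188: 881188 → 881183 → 881181, then the target.

881138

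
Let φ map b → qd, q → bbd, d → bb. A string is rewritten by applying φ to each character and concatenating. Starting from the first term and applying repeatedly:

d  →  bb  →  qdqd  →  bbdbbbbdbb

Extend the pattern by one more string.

qdqdbbqdqdqdqdbbqdqd

Expanding bbdbbbbdbb: b→qd, b→qd, d→bb, b→qd, b→qd, b→qd, b→qd, d→bb, b→qd, b→qd. Concatenated: qd qd bb qd qd qd qd bb qd qd.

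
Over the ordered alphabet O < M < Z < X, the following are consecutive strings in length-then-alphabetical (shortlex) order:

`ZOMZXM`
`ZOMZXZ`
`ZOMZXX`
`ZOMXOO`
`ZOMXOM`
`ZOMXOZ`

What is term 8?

ZOMXMO

Continuing the enumeration 2 steps past ZOMXOZ: ZOMXOZ → ZOMXOX → (answer).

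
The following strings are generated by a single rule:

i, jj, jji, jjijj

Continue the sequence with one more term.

jjijjjji

Each term (from the third on) is the previous term followed by the one before it: term 3 = jj·i = jji.
So term 5 is jjijj·jji.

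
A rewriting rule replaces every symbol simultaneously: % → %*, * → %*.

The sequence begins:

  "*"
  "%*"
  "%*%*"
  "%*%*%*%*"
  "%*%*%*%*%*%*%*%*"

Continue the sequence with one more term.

Rewriting the 16 symbols of %*%*%*%*%*%*%*%* one by one yields %* %* %* %* %* %* %* %* %* %* %* %* %* %* %* %*; concatenated:

%*%*%*%*%*%*%*%*%*%*%*%*%*%*%*%*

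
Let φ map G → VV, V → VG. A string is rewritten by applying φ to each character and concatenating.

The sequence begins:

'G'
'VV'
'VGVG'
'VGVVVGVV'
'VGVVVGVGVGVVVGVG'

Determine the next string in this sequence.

Replace each of the 16 characters of VGVVVGVGVGVVVGVG in place — VG VV VG VG VG VV VG VV VG VV VG VG VG VV VG VV — and concatenate.

VGVVVGVGVGVVVGVVVGVVVGVGVGVVVGVV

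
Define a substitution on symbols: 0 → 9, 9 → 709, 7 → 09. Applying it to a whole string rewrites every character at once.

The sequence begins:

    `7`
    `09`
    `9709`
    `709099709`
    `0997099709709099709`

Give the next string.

97097090997097090997090997099709709099709

φ(0997099709709099709) expands symbol-by-symbol to 9 709 709 09 9 709 709 09 9 709 09 9 709 9 709 709 09 9 709; joining the 19 pieces gives the next term.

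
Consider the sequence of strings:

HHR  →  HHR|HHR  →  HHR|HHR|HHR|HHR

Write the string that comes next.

HHR|HHR|HHR|HHR|HHR|HHR|HHR|HHR

s(k+1) = s(k)·|·s(k) — each term doubles the last with '|' between the halves.
One more doubling of HHR|HHR|HHR|HHR gives the answer.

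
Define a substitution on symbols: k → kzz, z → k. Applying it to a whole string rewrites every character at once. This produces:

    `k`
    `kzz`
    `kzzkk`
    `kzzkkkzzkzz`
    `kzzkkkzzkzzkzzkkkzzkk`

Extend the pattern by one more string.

kzzkkkzzkzzkzzkkkzzkkkzzkkkzzkzzkzzkkkzzkzz

Replace each of the 21 characters of kzzkkkzzkzzkzzkkkzzkk in place — kzz k k kzz kzz kzz k k kzz k k kzz k k kzz kzz kzz k k kzz kzz — and concatenate.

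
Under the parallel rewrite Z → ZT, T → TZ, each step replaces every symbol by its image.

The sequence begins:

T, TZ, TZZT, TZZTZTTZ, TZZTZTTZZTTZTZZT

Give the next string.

TZZTZTTZZTTZTZZTZTTZTZZTTZZTZTTZ

Replace each of the 16 characters of TZZTZTTZZTTZTZZT in place — TZ ZT ZT TZ ZT TZ TZ ZT ZT TZ TZ ZT TZ ZT ZT TZ — and concatenate.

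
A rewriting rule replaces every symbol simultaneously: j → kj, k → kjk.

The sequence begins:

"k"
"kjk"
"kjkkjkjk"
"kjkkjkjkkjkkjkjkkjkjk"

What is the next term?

Applying the rule to each of the 21 symbols of kjkkjkjkkjkkjkjkkjkjk gives the pieces kjk kj kjk kjk kj kjk kj kjk kjk kj kjk kjk kj kjk kj kjk kjk kj kjk kj kjk, which concatenate to the answer.

kjkkjkjkkjkkjkjkkjkjkkjkkjkjkkjkkjkjkkjkjkkjkkjkjkkjkjk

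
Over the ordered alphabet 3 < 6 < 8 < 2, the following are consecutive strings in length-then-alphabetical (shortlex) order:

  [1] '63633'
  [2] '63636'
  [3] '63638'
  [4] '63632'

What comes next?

Treat 63632 as a base-4 numeral over the given alphabet and add one, carrying through any trailing 2's.

63663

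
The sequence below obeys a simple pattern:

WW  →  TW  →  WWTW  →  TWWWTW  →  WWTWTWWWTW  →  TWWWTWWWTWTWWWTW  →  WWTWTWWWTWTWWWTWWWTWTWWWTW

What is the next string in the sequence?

Each term (from the third on) is the two preceding terms concatenated in order: term 3 = WW·TW = WWTW.
The next term joins TWWWTWWWTWTWWWTW and WWTWTWWWTWTWWWTWWWTWTWWWTW.

TWWWTWWWTWTWWWTWWWTWTWWWTWTWWWTWWWTWTWWWTW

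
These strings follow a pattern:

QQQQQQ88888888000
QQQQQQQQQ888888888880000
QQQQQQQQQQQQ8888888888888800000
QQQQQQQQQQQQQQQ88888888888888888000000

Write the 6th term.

The n-th term is 3n Q's then 3n+2 8's then n+1 0's, where the shown terms are n = 2, 3, 4, 5.
For term 6, n = 7, so the run lengths are 21, 23, 8.

QQQQQQQQQQQQQQQQQQQQQ8888888888888888888888800000000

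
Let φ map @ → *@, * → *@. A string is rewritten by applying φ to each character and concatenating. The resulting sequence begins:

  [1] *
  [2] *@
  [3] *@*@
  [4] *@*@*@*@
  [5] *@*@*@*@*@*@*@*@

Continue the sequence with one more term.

φ(*@*@*@*@*@*@*@*@) expands symbol-by-symbol to *@ *@ *@ *@ *@ *@ *@ *@ *@ *@ *@ *@ *@ *@ *@ *@; joining the 16 pieces gives the next term.

*@*@*@*@*@*@*@*@*@*@*@*@*@*@*@*@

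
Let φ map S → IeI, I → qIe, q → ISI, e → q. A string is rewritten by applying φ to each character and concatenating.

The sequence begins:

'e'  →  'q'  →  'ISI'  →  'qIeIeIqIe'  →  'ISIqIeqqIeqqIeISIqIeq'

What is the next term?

Replace each of the 21 characters of ISIqIeqqIeqqIeISIqIeq in place — qIe IeI qIe ISI qIe q ISI ISI qIe q ISI ISI qIe q qIe IeI qIe ISI qIe q ISI — and concatenate.

qIeIeIqIeISIqIeqISIISIqIeqISIISIqIeqqIeIeIqIeISIqIeqISI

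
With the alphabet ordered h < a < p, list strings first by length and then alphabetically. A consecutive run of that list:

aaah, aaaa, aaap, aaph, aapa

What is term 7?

Continuing the enumeration 2 steps past aapa: aapa → aapp → (answer).

aphh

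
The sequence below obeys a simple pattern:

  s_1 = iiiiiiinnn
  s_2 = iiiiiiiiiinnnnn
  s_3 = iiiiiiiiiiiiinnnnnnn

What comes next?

iiiiiiiiiiiiiiiinnnnnnnnn

The n-th term is 3n+1 i's then 2n-1 n's, where the shown terms are n = 2, 3, 4.
At n = 5 the blocks have lengths 16, 9.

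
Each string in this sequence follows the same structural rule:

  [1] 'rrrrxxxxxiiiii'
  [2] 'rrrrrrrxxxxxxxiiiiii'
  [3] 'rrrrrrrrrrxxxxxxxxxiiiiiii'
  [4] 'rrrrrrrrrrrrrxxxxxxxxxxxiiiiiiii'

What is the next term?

Reading off run lengths: r runs 4, 7, 10, 13; x runs 5, 7, 9, 11; i runs 5, 6, 7, 8 — each is linear in n, where the shown terms are n = 2, 3, 4, 5.
For the next term, n = 6, so the run lengths are 16, 13, 9.

rrrrrrrrrrrrrrrrxxxxxxxxxxxxxiiiiiiiii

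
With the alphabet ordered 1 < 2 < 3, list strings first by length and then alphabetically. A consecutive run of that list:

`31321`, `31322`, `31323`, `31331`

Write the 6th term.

31333

Advancing 2 positions from 31331 through 31331 → 31332 reaches term 6.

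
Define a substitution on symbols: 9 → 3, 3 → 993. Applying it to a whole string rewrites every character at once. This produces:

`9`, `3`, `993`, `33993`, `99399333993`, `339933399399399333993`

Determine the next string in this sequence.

φ(339933399399399333993) expands symbol-by-symbol to 993 993 3 3 993 993 993 3 3 993 3 3 993 3 3 993 993 993 3 3 993; joining the 21 pieces gives the next term.

9939933399399399333993339933399399399333993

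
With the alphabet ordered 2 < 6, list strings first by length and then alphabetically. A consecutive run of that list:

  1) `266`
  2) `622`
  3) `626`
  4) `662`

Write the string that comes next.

666

Treat 662 as a base-2 numeral over the given alphabet and add one, carrying through any trailing 6's.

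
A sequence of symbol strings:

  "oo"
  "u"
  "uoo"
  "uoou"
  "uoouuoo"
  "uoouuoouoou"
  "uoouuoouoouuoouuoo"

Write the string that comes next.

uoouuoouoouuoouuoouoouuoouoou

From term 3 onward, concatenate the last term with the second-to-last: u·oo = uoo, uoo·u = uoou, …
The next term joins uoouuoouoouuoouuoo and uoouuoouoou.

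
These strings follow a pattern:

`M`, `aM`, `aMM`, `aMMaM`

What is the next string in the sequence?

This is a Fibonacci-style word recurrence s(k) = s(k−1)·s(k−2): e.g. aM·M = aMM.
So term 5 is aMMaM·aMM.

aMMaMaMM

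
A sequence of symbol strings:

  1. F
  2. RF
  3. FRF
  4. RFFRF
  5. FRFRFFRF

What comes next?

From term 3 onward, concatenate the second-to-last term with the last: F·RF = FRF, RF·FRF = RFFRF, …
Continuing: RFFRF · FRFRFFRF gives term 6.

RFFRFFRFRFFRF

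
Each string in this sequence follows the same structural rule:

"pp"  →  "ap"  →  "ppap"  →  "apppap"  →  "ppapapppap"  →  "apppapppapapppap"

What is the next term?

From term 3 onward, concatenate the second-to-last term with the last: pp·ap = ppap, ap·ppap = apppap, …
Continuing: ppapapppap · apppapppapapppap gives term 7.

ppapapppapapppapppapapppap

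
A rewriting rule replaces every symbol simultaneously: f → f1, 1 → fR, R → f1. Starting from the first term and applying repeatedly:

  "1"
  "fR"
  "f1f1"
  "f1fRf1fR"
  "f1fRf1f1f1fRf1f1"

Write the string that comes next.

f1fRf1f1f1fRf1fRf1fRf1f1f1fRf1fR

φ(f1fRf1f1f1fRf1f1) expands symbol-by-symbol to f1 fR f1 f1 f1 fR f1 fR f1 fR f1 f1 f1 fR f1 fR; joining the 16 pieces gives the next term.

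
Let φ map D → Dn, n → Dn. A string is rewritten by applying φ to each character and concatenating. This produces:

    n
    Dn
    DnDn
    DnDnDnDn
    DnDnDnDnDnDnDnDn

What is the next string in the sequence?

Applying the rule to each of the 16 symbols of DnDnDnDnDnDnDnDn gives the pieces Dn Dn Dn Dn Dn Dn Dn Dn Dn Dn Dn Dn Dn Dn Dn Dn, which concatenate to the answer.

DnDnDnDnDnDnDnDnDnDnDnDnDnDnDnDn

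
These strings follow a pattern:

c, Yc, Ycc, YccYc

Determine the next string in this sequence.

Each term (from the third on) is the previous term followed by the one before it: term 3 = Yc·c = Ycc.
So term 5 is YccYc·Ycc.

YccYcYcc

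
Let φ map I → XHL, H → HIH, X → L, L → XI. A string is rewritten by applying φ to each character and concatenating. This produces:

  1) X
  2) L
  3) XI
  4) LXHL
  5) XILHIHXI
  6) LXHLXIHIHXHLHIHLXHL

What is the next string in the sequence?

XILHIHXILXHLHIHXHLHIHLHIHXIHIHXHLHIHXILHIHXI

Replace each of the 19 characters of LXHLXIHIHXHLHIHLXHL in place — XI L HIH XI L XHL HIH XHL HIH L HIH XI HIH XHL HIH XI L HIH XI — and concatenate.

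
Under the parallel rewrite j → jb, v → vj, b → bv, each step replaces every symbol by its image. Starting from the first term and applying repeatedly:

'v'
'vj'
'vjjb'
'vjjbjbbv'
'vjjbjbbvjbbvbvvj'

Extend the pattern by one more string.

φ(vjjbjbbvjbbvbvvj) expands symbol-by-symbol to vj jb jb bv jb bv bv vj jb bv bv vj bv vj vj jb; joining the 16 pieces gives the next term.

vjjbjbbvjbbvbvvjjbbvbvvjbvvjvjjb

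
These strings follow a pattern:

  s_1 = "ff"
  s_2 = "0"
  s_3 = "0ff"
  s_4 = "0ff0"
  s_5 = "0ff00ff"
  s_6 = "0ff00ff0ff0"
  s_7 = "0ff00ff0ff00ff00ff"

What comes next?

0ff00ff0ff00ff00ff0ff00ff0ff0

From term 3 onward, concatenate the last term with the second-to-last: 0·ff = 0ff, 0ff·0 = 0ff0, …
So term 8 is 0ff00ff0ff00ff00ff·0ff00ff0ff0.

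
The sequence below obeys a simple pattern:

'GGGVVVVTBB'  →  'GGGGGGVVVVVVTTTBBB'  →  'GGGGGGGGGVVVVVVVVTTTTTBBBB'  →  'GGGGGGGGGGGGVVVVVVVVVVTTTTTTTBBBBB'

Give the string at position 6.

GGGGGGGGGGGGGGGGGGVVVVVVVVVVVVVVTTTTTTTTTTTBBBBBBB

Term n consists of 3n G's, followed by 2n+2 V's, followed by 2n-1 T's, followed by n+1 B's (n = 1, 2, …).
For term 6, n = 6, so the run lengths are 18, 14, 11, 7.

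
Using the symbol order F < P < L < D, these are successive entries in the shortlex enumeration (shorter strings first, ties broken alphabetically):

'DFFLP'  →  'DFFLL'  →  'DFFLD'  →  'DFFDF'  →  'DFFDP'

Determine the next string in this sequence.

DFFDL

Treat DFFDP as a base-4 numeral over the given alphabet and add one, carrying through any trailing D's.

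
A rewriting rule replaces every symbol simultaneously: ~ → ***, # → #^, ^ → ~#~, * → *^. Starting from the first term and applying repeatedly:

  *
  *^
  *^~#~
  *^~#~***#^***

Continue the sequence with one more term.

Rewriting the 13 symbols of *^~#~***#^*** one by one yields *^ ~#~ *** #^ *** *^ *^ *^ #^ ~#~ *^ *^ *^; concatenated:

*^~#~***#^****^*^*^#^~#~*^*^*^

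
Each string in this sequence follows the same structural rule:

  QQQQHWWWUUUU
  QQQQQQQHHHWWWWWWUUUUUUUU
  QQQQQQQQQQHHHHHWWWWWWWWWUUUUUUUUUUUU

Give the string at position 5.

QQQQQQQQQQQQQQQQHHHHHHHHHWWWWWWWWWWWWWWWUUUUUUUUUUUUUUUUUUUU

Each string has the form Q^{3n+1} H^{2n-1} W^{3n} U^{4n} (n = 1, 2, …).
At n = 5 the blocks have lengths 16, 9, 15, 20.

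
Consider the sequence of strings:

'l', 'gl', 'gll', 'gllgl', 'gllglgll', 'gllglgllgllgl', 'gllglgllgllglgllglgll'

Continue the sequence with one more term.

From term 3 onward, concatenate the last term with the second-to-last: gl·l = gll, gll·gl = gllgl, …
The next term joins gllglgllgllglgllglgll and gllglgllgllgl.

gllglgllgllglgllglgllgllglgllgllgl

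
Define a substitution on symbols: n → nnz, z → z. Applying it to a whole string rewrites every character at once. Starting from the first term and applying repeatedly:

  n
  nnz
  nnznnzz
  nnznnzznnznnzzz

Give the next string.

nnznnzznnznnzzznnznnzznnznnzzzz

Applying the rule to each of the 15 symbols of nnznnzznnznnzzz gives the pieces nnz nnz z nnz nnz z z nnz nnz z nnz nnz z z z, which concatenate to the answer.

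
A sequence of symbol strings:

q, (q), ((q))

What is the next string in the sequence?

Every step adds ( to the front and ) to the end of the previous string.
Applying this once more to ((q)):

(((q)))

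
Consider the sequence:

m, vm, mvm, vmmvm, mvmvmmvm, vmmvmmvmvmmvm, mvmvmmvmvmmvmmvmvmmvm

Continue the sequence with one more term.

vmmvmmvmvmmvmmvmvmmvmvmmvmmvmvmmvm

This is a Fibonacci-style word recurrence s(k) = s(k−2)·s(k−1): e.g. m·vm = mvm.
Continuing: vmmvmmvmvmmvm · mvmvmmvmvmmvmmvmvmmvm gives term 8.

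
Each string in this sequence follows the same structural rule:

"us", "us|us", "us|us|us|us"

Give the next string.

Every step duplicates the string with '|' between the halves.
One more doubling of us|us|us|us gives the answer.

us|us|us|us|us|us|us|us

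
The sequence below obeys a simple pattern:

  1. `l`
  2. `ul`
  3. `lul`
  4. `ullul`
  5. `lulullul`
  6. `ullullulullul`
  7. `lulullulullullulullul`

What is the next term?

This is a Fibonacci-style word recurrence s(k) = s(k−2)·s(k−1): e.g. l·ul = lul.
So term 8 is ullullulullul·lulullulullullulullul.

ullullulullullulullulullullulullul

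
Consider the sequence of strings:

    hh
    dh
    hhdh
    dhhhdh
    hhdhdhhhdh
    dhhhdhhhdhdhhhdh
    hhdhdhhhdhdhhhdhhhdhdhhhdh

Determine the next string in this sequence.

This is a Fibonacci-style word recurrence s(k) = s(k−2)·s(k−1): e.g. hh·dh = hhdh.
The next term joins dhhhdhhhdhdhhhdh and hhdhdhhhdhdhhhdhhhdhdhhhdh.

dhhhdhhhdhdhhhdhhhdhdhhhdhdhhhdhhhdhdhhhdh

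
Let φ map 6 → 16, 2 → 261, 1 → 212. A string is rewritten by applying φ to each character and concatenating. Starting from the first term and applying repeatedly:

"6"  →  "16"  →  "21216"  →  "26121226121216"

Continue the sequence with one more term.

Replace each of the 14 characters of 26121226121216 in place — 261 16 212 261 212 261 261 16 212 261 212 261 212 16 — and concatenate.

261162122612122612611621226121226121216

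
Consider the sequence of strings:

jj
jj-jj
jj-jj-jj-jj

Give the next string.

Every step duplicates the string with '-' between the halves.
Doubling jj-jj-jj-jj with '-' between the halves:

jj-jj-jj-jj-jj-jj-jj-jj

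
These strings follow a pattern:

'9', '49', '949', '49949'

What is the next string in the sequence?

94949949

Each term (from the third on) is the two preceding terms concatenated in order: term 3 = 9·49 = 949.
The next term joins 949 and 49949.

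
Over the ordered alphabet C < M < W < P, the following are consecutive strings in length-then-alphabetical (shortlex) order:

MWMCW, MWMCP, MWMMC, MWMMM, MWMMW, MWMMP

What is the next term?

MWMWC

Find the rightmost character of MWMMP below P, bump it to the next letter, and reset everything to its right to C.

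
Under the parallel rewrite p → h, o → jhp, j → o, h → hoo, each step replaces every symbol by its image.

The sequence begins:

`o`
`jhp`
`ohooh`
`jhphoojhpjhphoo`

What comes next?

Replace each of the 15 characters of jhphoojhpjhphoo in place — o hoo h hoo jhp jhp o hoo h o hoo h hoo jhp jhp — and concatenate.

ohoohhoojhpjhpohoohohoohhoojhpjhp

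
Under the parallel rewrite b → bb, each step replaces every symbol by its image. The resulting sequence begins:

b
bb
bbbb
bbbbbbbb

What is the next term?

Rewriting each symbol of bbbbbbbb: b→bb, b→bb, b→bb, b→bb, b→bb, b→bb, b→bb, b→bb, which concatenates to bb bb bb bb bb bb bb bb.

bbbbbbbbbbbbbbbb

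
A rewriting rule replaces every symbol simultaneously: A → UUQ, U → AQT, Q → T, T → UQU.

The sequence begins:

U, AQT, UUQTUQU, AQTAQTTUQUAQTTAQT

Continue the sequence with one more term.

UUQTUQUUUQTUQUUQUAQTTAQTUUQTUQUUQUUUQTUQU

Applying the rule to each of the 17 symbols of AQTAQTTUQUAQTTAQT gives the pieces UUQ T UQU UUQ T UQU UQU AQT T AQT UUQ T UQU UQU UUQ T UQU, which concatenate to the answer.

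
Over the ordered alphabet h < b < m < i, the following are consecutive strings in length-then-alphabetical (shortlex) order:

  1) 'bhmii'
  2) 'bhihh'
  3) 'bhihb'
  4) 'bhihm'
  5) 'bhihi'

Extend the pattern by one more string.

The successor of bhihi increments the rightmost position that isn't already i and resets every position after it to h.

bhibh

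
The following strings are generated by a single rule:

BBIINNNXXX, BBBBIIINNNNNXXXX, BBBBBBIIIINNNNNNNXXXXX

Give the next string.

BBBBBBBBIIIIINNNNNNNNNXXXXXX

Each string has the form B^{2n} I^{n+1} N^{2n+1} X^{n+2} (n = 1, 2, …).
Setting n = 4 gives 8, 5, 9, 6 characters in each block.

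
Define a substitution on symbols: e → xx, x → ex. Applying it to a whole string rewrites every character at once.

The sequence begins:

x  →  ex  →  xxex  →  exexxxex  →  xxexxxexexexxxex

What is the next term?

Replace each of the 16 characters of xxexxxexexexxxex in place — ex ex xx ex ex ex xx ex xx ex xx ex ex ex xx ex — and concatenate.

exexxxexexexxxexxxexxxexexexxxex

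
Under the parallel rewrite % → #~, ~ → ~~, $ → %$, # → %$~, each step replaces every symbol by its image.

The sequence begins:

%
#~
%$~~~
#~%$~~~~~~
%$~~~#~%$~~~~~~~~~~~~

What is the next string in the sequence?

Replace each of the 21 characters of %$~~~#~%$~~~~~~~~~~~~ in place — #~ %$ ~~ ~~ ~~ %$~ ~~ #~ %$ ~~ ~~ ~~ ~~ ~~ ~~ ~~ ~~ ~~ ~~ ~~ ~~ — and concatenate.

#~%$~~~~~~%$~~~#~%$~~~~~~~~~~~~~~~~~~~~~~~~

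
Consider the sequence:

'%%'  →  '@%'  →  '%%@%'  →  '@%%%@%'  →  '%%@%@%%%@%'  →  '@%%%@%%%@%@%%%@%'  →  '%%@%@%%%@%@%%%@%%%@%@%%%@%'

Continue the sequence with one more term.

Each term (from the third on) is the two preceding terms concatenated in order: term 3 = %%·@% = %%@%.
The next term joins @%%%@%%%@%@%%%@% and %%@%@%%%@%@%%%@%%%@%@%%%@%.

@%%%@%%%@%@%%%@%%%@%@%%%@%@%%%@%%%@%@%%%@%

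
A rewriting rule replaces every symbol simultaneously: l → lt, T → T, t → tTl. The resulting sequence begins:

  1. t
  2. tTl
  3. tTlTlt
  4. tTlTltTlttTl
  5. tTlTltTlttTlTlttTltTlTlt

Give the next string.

φ(tTlTltTlttTlTlttTltTlTlt) expands symbol-by-symbol to tTl T lt T lt tTl T lt tTl tTl T lt T lt tTl tTl T lt tTl T lt T lt tTl; joining the 24 pieces gives the next term.

tTlTltTlttTlTlttTltTlTltTlttTltTlTlttTlTltTlttTl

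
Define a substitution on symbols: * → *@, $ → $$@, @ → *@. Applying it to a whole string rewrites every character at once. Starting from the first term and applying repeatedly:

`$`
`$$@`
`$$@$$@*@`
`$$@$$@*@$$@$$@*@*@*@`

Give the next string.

Replace each of the 20 characters of $$@$$@*@$$@$$@*@*@*@ in place — $$@ $$@ *@ $$@ $$@ *@ *@ *@ $$@ $$@ *@ $$@ $$@ *@ *@ *@ *@ *@ *@ *@ — and concatenate.

$$@$$@*@$$@$$@*@*@*@$$@$$@*@$$@$$@*@*@*@*@*@*@*@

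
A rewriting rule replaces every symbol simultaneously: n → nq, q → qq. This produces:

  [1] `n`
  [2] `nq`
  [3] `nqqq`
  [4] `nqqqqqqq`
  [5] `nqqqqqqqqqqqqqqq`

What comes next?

Rewriting the 16 symbols of nqqqqqqqqqqqqqqq one by one yields nq qq qq qq qq qq qq qq qq qq qq qq qq qq qq qq; concatenated:

nqqqqqqqqqqqqqqqqqqqqqqqqqqqqqqq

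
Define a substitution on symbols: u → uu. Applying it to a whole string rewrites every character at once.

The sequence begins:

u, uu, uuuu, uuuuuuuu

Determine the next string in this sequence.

uuuuuuuuuuuuuuuu

Apply φ to uuuuuuuu symbol by symbol: u→uu, u→uu, u→uu, u→uu, u→uu, u→uu, u→uu, u→uu; joined: uu uu uu uu uu uu uu uu.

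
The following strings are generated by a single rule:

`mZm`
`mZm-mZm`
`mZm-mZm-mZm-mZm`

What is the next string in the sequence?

Each string is two copies of the previous one joined by '-'.
One more doubling of mZm-mZm-mZm-mZm gives the answer.

mZm-mZm-mZm-mZm-mZm-mZm-mZm-mZm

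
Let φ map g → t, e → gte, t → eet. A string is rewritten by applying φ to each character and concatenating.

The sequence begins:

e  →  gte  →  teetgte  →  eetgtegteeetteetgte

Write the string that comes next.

gtegteeetteetgteteetgtegtegteeeteetgtegteeetteetgte

Applying the rule to each of the 19 symbols of eetgtegteeetteetgte gives the pieces gte gte eet t eet gte t eet gte gte gte eet eet gte gte eet t eet gte, which concatenate to the answer.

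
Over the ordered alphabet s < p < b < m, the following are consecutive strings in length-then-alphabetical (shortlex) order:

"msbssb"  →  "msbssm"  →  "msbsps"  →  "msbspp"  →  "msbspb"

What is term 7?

Stepping forward 2 times from msbspb: msbspb → msbspm, then the target.

msbsbs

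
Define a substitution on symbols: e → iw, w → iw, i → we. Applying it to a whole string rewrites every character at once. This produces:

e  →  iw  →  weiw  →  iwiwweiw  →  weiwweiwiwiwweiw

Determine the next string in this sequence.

Replace each of the 16 characters of weiwweiwiwiwweiw in place — iw iw we iw iw iw we iw we iw we iw iw iw we iw — and concatenate.

iwiwweiwiwiwweiwweiwweiwiwiwweiw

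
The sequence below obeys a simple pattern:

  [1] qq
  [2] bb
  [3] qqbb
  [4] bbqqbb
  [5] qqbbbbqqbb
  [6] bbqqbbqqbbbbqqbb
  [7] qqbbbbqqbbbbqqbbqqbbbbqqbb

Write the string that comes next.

bbqqbbqqbbbbqqbbqqbbbbqqbbbbqqbbqqbbbbqqbb

From term 3 onward, concatenate the second-to-last term with the last: qq·bb = qqbb, bb·qqbb = bbqqbb, …
The next term joins bbqqbbqqbbbbqqbb and qqbbbbqqbbbbqqbbqqbbbbqqbb.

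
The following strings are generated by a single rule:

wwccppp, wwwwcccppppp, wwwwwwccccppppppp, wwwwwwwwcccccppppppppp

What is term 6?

Each string has the form w^{2n} c^{n+1} p^{2n+1} (n = 1, 2, …).
For term 6, n = 6, so the run lengths are 12, 7, 13.

wwwwwwwwwwwwcccccccppppppppppppp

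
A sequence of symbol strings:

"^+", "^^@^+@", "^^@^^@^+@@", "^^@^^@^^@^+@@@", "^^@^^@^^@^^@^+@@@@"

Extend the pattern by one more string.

s(k+1) = ^^@·s(k)·@, so each term gains ^^@ as a prefix and @ as a suffix.
Applying this once more to ^^@^^@^^@^^@^+@@@@:

^^@^^@^^@^^@^^@^+@@@@@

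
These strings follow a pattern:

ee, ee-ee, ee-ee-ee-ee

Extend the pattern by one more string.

s(k+1) = s(k)·-·s(k) — each term doubles the last with '-' between the halves.
So the next term is two copies of ee-ee-ee-ee with '-' between the halves.

ee-ee-ee-ee-ee-ee-ee-ee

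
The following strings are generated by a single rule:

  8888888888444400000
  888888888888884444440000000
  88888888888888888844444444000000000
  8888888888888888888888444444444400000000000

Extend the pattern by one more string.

888888888888888888888888884444444444440000000000000

Term n consists of 4n+2 8's, followed by 2n 4's, followed by 2n+1 0's, where the shown terms are n = 2, 3, 4, 5.
For the next term, n = 6, so the run lengths are 26, 12, 13.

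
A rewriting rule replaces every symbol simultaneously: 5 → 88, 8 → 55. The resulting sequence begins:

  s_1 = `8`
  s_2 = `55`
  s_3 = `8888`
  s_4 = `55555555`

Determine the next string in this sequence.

8888888888888888

Rewriting each symbol of 55555555: 5→88, 5→88, 5→88, 5→88, 5→88, 5→88, 5→88, 5→88, which concatenates to 88 88 88 88 88 88 88 88.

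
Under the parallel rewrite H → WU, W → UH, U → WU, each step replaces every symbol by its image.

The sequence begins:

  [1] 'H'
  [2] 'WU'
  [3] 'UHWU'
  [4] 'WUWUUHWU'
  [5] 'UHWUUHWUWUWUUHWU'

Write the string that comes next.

WUWUUHWUWUWUUHWUUHWUUHWUWUWUUHWU

Applying the rule to each of the 16 symbols of UHWUUHWUWUWUUHWU gives the pieces WU WU UH WU WU WU UH WU UH WU UH WU WU WU UH WU, which concatenate to the answer.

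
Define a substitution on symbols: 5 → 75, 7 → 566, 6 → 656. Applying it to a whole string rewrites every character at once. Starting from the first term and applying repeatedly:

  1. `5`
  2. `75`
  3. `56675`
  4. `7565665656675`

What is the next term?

Applying the rule to each of the 13 symbols of 7565665656675 gives the pieces 566 75 656 75 656 656 75 656 75 656 656 566 75, which concatenate to the answer.

5667565675656656756567565665656675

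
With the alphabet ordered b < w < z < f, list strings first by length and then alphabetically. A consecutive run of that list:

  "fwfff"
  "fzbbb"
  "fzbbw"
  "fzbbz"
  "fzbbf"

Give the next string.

fzbwb

The successor of fzbbf increments the rightmost position that isn't already f and resets every position after it to b.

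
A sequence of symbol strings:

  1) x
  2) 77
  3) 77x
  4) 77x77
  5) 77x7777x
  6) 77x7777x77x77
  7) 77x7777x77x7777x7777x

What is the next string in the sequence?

From term 3 onward, concatenate the last term with the second-to-last: 77·x = 77x, 77x·77 = 77x77, …
The next term joins 77x7777x77x7777x7777x and 77x7777x77x77.

77x7777x77x7777x7777x77x7777x77x77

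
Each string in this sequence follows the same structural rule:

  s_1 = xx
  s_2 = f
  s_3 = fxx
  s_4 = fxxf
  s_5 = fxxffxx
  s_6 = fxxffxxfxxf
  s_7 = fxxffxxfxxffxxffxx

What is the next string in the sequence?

fxxffxxfxxffxxffxxfxxffxxfxxf

Each term (from the third on) is the previous term followed by the one before it: term 3 = f·xx = fxx.
The next term joins fxxffxxfxxffxxffxx and fxxffxxfxxf.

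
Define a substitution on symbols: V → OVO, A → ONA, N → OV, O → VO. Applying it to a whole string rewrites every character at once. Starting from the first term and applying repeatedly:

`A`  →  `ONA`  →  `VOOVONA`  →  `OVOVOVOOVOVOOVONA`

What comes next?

VOOVOVOOVOVOOVOVOVOOVOVOOVOVOVOOVOVOOVONA

Applying the rule to each of the 17 symbols of OVOVOVOOVOVOOVONA gives the pieces VO OVO VO OVO VO OVO VO VO OVO VO OVO VO VO OVO VO OV ONA, which concatenate to the answer.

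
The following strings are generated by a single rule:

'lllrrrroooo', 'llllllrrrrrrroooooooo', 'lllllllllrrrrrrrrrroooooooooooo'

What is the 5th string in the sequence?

lllllllllllllllrrrrrrrrrrrrrrrroooooooooooooooooooo

The n-th term is 3n l's then 3n+1 r's then 4n o's (n = 1, 2, …).
For term 5, n = 5, so the run lengths are 15, 16, 20.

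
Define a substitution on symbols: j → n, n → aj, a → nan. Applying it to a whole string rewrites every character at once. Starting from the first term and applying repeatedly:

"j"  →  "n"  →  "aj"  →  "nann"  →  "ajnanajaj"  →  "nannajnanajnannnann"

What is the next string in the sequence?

Applying the rule to each of the 19 symbols of nannajnanajnannnann gives the pieces aj nan aj aj nan n aj nan aj nan n aj nan aj aj aj nan aj aj, which concatenate to the answer.

ajnanajajnannajnanajnannajnanajajajnanajaj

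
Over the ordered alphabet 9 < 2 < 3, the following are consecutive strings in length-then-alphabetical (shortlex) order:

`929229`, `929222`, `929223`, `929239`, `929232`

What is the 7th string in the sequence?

Continuing the enumeration 2 steps past 929232: 929232 → 929233 → (answer).

929399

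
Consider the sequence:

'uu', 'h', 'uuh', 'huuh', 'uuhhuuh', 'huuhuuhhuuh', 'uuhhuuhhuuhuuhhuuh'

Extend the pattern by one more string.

huuhuuhhuuhuuhhuuhhuuhuuhhuuh

This is a Fibonacci-style word recurrence s(k) = s(k−2)·s(k−1): e.g. uu·h = uuh.
Continuing: huuhuuhhuuh · uuhhuuhhuuhuuhhuuh gives term 8.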